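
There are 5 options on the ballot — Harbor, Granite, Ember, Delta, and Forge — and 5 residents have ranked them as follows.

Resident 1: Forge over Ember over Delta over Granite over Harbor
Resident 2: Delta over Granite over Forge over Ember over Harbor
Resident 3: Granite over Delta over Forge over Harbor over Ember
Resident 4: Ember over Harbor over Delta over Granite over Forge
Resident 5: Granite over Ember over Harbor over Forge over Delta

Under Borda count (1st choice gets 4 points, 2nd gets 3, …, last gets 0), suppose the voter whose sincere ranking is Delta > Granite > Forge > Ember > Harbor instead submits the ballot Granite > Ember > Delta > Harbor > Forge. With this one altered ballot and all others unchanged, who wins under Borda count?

Granite

Borda totals with the altered ballot: Harbor 7, Granite 14, Ember 13, Delta 9, Forge 7.
The winner is unchanged: still Granite.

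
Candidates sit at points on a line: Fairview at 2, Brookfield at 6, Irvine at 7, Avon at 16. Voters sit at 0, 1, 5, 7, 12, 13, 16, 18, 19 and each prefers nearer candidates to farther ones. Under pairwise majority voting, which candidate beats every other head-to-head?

With single-peaked preferences on a line, the Condorcet winner is the candidate closest to the median voter.
The median voter (position 12) is closest to Avon at 16.
Check: Avon vs Fairview — voters closer to Avon: 5 of 9.

Avon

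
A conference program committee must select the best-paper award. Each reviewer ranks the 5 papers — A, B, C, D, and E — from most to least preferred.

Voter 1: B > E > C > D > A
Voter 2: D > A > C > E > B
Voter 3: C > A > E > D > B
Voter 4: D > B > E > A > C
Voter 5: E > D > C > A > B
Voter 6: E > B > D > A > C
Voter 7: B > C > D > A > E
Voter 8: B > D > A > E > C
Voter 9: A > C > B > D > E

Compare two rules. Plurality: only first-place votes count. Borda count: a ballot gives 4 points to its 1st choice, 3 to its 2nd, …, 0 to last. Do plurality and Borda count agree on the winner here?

No

Plurality first-place counts: A 1, B 3, C 1, D 2, E 2 → B.
Borda totals: A 16, B 20, C 16, D 21, E 17 → D.
The two rules disagree: plurality picks B, Borda picks D.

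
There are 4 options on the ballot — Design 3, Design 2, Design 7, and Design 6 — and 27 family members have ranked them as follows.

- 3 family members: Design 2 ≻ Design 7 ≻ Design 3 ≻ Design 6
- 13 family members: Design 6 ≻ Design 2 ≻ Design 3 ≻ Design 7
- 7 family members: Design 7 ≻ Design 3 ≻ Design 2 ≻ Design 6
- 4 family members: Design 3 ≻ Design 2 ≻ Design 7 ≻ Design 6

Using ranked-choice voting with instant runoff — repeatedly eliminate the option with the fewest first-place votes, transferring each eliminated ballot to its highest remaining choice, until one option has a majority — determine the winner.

Round 1: Design 6 13, Design 7 7, Design 3 4, Design 2 3. Design 2 has the fewest and is eliminated.
Round 2: Design 6 13, Design 7 10, Design 3 4. Design 3 has the fewest and is eliminated.
Round 3: Design 7 14, Design 6 13. Design 7 has a majority.

Design 7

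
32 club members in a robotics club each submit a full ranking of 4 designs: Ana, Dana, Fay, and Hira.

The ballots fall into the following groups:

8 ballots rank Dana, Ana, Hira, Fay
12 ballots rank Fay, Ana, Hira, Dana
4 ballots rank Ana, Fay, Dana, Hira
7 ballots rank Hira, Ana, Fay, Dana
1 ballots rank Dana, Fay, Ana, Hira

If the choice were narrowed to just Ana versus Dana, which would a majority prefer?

Ana

Ballots ranking Ana above Dana: 12+4+7 = 23.
Ballots ranking Dana above Ana: 8+1 = 9.
Ana wins the head-to-head, 23–9.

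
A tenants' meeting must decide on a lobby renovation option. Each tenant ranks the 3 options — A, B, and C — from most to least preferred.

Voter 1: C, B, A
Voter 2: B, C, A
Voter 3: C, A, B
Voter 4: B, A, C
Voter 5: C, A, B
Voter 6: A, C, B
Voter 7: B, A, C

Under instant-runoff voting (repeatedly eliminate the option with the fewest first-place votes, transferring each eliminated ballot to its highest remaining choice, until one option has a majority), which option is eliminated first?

Round 1: B 3, C 3, A 1. A has the fewest and is eliminated.
Round 2: C 4, B 3. C has a majority.

A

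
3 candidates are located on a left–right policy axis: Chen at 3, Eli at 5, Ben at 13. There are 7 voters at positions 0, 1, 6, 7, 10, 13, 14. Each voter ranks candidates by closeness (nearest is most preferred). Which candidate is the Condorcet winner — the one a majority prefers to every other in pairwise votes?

With single-peaked preferences on a line, the Condorcet winner is the candidate closest to the median voter.
The median voter (position 7) is closest to Eli at 5.
Check: Eli vs Ben — voters closer to Eli: 4 of 7.

Eli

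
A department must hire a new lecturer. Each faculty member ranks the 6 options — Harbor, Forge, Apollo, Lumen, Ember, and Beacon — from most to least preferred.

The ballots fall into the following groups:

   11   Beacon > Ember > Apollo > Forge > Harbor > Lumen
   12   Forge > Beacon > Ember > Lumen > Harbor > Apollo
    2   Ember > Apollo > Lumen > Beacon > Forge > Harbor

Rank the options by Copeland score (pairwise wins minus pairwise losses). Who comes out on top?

Beacon

Pairwise results:
  Harbor vs Forge: Forge wins 25–0.
  Harbor vs Apollo: Apollo wins 13–12.
  Harbor vs Lumen: Lumen wins 14–11.
  Harbor vs Ember: Ember wins 25–0.
  Harbor vs Beacon: Beacon wins 25–0.
  Forge vs Apollo: Apollo wins 13–12.
  Forge vs Lumen: Forge wins 23–2.
  Forge vs Ember: Ember wins 13–12.
  Forge vs Beacon: Beacon wins 13–12.
  Apollo vs Lumen: Apollo wins 13–12.
  Apollo vs Ember: Ember wins 25–0.
  Apollo vs Beacon: Beacon wins 23–2.
  Lumen vs Ember: Ember wins 25–0.
  Lumen vs Beacon: Beacon wins 23–2.
  Ember vs Beacon: Beacon wins 23–2.
Copeland scores (wins − losses):
  Harbor: 0 − 5 = -5
  Forge: 2 − 3 = -1
  Apollo: 3 − 2 = 1
  Lumen: 1 − 4 = -3
  Ember: 4 − 1 = 3
  Beacon: 5 − 0 = 5
Beacon has the best Copeland score.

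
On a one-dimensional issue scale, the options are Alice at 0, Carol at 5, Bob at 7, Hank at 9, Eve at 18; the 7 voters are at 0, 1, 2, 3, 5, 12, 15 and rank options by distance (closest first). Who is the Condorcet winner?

Carol

With single-peaked preferences on a line, the Condorcet winner is the candidate closest to the median voter.
The median voter (position 3) is closest to Carol at 5.
Check: Carol vs Alice — voters closer to Carol: 4 of 7.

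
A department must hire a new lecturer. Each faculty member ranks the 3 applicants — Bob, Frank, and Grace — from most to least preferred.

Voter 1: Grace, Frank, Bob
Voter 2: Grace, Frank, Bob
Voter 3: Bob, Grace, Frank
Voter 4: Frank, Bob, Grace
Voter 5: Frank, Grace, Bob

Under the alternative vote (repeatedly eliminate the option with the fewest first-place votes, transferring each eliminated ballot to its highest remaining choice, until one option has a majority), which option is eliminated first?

Round 1: Frank 2, Grace 2, Bob 1. Bob has the fewest and is eliminated.
Round 2: Grace 3, Frank 2. Grace has a majority.

Bob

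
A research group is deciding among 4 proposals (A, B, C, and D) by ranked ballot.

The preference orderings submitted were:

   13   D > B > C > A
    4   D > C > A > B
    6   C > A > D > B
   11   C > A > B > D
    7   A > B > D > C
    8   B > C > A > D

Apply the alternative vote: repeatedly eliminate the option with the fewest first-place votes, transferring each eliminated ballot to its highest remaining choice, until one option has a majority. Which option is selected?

C

Round 1: C 17, D 17, B 8, A 7. A has the fewest and is eliminated.
Round 2: C 17, D 17, B 15. B has the fewest and is eliminated.
Round 3: C 25, D 24. C has a majority.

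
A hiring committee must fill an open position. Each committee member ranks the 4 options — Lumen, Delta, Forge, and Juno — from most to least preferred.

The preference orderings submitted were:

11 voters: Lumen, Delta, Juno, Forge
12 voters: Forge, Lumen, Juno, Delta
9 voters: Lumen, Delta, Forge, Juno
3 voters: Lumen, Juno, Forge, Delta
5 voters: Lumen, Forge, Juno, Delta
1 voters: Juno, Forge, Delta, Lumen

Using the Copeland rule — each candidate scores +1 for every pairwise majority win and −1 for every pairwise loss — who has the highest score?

Pairwise results:
  Lumen vs Delta: Lumen wins 40–1.
  Lumen vs Forge: Lumen wins 28–13.
  Lumen vs Juno: Lumen wins 40–1.
  Delta vs Forge: Forge wins 21–20.
  Delta vs Juno: Juno wins 21–20.
  Forge vs Juno: Forge wins 26–15.
Copeland scores (wins − losses):
  Lumen: 3 − 0 = 3
  Delta: 0 − 3 = -3
  Forge: 2 − 1 = 1
  Juno: 1 − 2 = -1
Lumen has the best Copeland score.

Lumen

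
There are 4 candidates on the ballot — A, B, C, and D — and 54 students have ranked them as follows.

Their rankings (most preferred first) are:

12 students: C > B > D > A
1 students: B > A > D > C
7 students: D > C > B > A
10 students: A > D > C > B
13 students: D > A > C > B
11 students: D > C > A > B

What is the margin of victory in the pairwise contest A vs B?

14

Ballots ranking A above B: 10+13+11 = 34.
Ballots ranking B above A: 12+1+7 = 20.
A wins 34–20, a margin of 14.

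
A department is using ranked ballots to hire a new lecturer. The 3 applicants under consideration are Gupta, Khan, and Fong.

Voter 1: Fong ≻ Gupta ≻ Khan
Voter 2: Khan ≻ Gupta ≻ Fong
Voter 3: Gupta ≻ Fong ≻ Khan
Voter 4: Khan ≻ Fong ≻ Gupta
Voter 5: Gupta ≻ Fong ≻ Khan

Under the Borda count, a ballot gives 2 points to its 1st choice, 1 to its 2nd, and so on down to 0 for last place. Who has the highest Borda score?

Gupta

Borda scores:
  Gupta: 1 + 1 + 2 + 0 + 2 = 6
  Khan: 0 + 2 + 0 + 2 + 0 = 4
  Fong: 2 + 0 + 1 + 1 + 1 = 5
Gupta has the highest total.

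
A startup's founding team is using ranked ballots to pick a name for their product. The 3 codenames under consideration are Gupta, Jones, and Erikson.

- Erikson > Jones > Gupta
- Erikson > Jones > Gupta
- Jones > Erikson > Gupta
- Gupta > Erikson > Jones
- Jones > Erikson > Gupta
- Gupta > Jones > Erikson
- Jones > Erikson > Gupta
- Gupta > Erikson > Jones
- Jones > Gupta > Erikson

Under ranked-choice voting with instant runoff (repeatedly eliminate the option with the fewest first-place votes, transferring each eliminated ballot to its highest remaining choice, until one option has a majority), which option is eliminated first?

Erikson

Round 1: Jones 4, Gupta 3, Erikson 2. Erikson has the fewest and is eliminated.
Round 2: Jones 6, Gupta 3. Jones has a majority.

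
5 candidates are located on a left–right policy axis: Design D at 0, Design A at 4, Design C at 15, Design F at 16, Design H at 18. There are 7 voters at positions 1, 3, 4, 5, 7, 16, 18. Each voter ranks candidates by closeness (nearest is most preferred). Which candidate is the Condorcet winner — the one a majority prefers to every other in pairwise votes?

Design A

With single-peaked preferences on a line, the Condorcet winner is the candidate closest to the median voter.
The median voter (position 5) is closest to Design A at 4.
Check: Design A vs Design H — voters closer to Design A: 5 of 7.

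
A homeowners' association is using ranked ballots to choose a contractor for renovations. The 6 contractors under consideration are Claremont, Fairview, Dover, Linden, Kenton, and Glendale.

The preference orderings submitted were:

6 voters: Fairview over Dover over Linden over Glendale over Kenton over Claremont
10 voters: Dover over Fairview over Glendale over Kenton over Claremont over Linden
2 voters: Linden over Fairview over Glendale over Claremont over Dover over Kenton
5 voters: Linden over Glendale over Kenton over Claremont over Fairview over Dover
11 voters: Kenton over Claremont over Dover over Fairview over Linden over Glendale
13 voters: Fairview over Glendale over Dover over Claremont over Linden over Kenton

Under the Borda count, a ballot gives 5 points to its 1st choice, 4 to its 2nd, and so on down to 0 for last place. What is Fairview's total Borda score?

170

Borda scores:
  Claremont: 6·0 + 10·1 + 2·2 + 5·2 + 11·4 + 13·2 = 94
  Fairview: 6·5 + 10·4 + 2·4 + 5·1 + 11·2 + 13·5 = 170
  Dover: 6·4 + 10·5 + 2·1 + 5·0 + 11·3 + 13·3 = 148
  Linden: 6·3 + 10·0 + 2·5 + 5·5 + 11·1 + 13·1 = 77
  Kenton: 6·1 + 10·2 + 2·0 + 5·3 + 11·5 + 13·0 = 96
  Glendale: 6·2 + 10·3 + 2·3 + 5·4 + 11·0 + 13·4 = 120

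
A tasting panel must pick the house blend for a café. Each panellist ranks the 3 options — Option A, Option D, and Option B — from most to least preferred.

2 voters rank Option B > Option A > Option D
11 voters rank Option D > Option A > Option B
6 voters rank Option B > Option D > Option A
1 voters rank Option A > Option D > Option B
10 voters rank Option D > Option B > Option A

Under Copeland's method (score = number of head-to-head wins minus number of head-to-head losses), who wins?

Option D

Pairwise results:
  Option A vs Option D: Option D wins 27–3.
  Option A vs Option B: Option B wins 18–12.
  Option D vs Option B: Option D wins 22–8.
Copeland scores (wins − losses):
  Option A: 0 − 2 = -2
  Option D: 2 − 0 = 2
  Option B: 1 − 1 = 0
Option D has the best Copeland score.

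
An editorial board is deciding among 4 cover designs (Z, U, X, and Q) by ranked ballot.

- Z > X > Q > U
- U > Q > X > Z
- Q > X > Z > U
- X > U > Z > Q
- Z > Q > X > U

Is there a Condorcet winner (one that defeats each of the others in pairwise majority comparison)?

Head-to-head results (5 voters total):
Z vs U: Z wins 3–2.
Z vs X: X wins 3–2.
Z vs Q: Z wins 3–2.
U vs X: X wins 4–1.
U vs Q: Q wins 3–2.
X vs Q: Q wins 3–2.
No candidate beats all others: Z beats Q beats X beats Z, a majority cycle.

No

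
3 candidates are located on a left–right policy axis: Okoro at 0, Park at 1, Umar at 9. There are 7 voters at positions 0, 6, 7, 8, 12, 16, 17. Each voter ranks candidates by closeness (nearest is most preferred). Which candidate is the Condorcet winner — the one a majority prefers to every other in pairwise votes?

With single-peaked preferences on a line, the Condorcet winner is the candidate closest to the median voter.
The median voter (position 8) is closest to Umar at 9.
Check: Umar vs Park — voters closer to Umar: 6 of 7.

Umar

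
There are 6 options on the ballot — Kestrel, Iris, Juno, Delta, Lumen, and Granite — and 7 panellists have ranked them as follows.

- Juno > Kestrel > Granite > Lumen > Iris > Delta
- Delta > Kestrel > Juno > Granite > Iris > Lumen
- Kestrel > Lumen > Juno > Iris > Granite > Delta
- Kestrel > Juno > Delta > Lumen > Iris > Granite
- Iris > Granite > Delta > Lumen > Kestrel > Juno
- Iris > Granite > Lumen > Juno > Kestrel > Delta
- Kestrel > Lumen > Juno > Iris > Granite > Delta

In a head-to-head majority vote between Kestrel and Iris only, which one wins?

Kestrel

Ballots ranking Kestrel above Iris: 5.
Ballots ranking Iris above Kestrel: 2.
Kestrel wins the head-to-head, 5–2.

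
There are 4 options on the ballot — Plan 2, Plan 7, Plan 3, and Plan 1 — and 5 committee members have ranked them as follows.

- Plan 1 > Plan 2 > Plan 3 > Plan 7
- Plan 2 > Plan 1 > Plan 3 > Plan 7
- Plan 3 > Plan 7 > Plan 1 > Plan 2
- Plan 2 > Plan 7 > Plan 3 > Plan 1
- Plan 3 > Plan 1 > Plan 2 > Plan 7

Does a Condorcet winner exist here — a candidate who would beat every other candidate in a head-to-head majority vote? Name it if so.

None — there is no Condorcet winner

Head-to-head results (5 voters total):
Plan 2 vs Plan 7: Plan 2 wins 4–1.
Plan 2 vs Plan 3: Plan 2 wins 3–2.
Plan 2 vs Plan 1: Plan 1 wins 3–2.
Plan 7 vs Plan 3: Plan 3 wins 4–1.
Plan 7 vs Plan 1: Plan 1 wins 3–2.
Plan 3 vs Plan 1: Plan 3 wins 3–2.
No candidate beats all others: Plan 2 beats Plan 3 beats Plan 1 beats Plan 2, a majority cycle.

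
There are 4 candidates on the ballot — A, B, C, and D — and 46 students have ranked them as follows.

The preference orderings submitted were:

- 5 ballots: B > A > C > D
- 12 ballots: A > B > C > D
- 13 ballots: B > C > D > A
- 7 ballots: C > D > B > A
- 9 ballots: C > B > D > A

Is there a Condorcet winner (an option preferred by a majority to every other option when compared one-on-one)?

Yes

Head-to-head results (46 voters total):
A vs B: B wins 34–12.
A vs C: C wins 29–17.
A vs D: D wins 29–17.
B vs C: B wins 30–16.
B vs D: B wins 39–7.
C vs D: C wins 46–0.
B beats each rival — A (34–12), C (30–16), D (39–7) — so B is the Condorcet winner.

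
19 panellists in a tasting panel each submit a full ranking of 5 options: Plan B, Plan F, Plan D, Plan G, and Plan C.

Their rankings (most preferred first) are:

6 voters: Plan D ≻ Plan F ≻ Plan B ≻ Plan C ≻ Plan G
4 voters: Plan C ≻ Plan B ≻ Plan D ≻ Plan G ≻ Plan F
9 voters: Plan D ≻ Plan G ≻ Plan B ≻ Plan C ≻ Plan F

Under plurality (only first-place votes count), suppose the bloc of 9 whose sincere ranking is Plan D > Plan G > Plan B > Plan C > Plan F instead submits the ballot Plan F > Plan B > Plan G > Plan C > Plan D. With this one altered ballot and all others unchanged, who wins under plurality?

Plan F

First-place totals with the altered ballot: Plan B 0, Plan F 9, Plan D 6, Plan G 0, Plan C 4.
The switch changes the winner from Plan D to Plan F.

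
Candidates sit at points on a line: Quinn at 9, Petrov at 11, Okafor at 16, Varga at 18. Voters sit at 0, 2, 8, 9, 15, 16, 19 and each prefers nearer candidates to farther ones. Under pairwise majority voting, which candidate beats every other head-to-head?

With single-peaked preferences on a line, the Condorcet winner is the candidate closest to the median voter.
The median voter (position 9) is closest to Quinn at 9.
Check: Quinn vs Petrov — voters closer to Quinn: 4 of 7.

Quinn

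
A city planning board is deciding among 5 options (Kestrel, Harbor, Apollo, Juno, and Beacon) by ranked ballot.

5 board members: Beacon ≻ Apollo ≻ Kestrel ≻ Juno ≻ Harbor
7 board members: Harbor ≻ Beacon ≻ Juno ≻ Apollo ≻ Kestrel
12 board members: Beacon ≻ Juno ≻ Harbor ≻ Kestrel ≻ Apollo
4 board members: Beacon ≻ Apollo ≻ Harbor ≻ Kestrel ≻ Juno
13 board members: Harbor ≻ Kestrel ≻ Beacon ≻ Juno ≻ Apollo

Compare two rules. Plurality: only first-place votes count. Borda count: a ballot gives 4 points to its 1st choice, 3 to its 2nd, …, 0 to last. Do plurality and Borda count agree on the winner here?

Yes

Plurality first-place counts: Kestrel 0, Harbor 20, Apollo 0, Juno 0, Beacon 21 → Beacon.
Borda totals: Kestrel 65, Harbor 112, Apollo 34, Juno 68, Beacon 131 → Beacon.
The two rules agree on Beacon.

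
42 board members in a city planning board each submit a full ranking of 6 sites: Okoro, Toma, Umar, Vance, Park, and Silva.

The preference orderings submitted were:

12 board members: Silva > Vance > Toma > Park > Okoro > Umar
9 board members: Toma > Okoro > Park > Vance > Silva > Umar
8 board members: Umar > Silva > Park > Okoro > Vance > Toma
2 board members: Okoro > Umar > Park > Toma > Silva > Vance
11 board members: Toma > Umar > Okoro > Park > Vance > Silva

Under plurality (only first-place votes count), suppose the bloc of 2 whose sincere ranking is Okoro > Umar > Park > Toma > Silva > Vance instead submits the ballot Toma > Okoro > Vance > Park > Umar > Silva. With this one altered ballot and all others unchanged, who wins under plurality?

First-place totals with the altered ballot: Okoro 0, Toma 22, Umar 8, Vance 0, Park 0, Silva 12.
The winner is unchanged: still Toma.

Toma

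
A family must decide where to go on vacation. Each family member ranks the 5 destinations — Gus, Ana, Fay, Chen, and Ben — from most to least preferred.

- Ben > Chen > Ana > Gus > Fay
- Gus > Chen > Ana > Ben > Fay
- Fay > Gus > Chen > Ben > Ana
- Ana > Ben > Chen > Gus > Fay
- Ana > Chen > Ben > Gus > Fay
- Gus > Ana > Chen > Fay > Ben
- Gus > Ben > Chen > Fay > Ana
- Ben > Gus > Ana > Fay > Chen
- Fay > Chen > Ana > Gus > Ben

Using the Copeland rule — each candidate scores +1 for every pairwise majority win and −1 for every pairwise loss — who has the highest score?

Gus

Pairwise results:
  Gus vs Ana: Gus wins 5–4.
  Gus vs Fay: Gus wins 7–2.
  Gus vs Chen: Gus wins 5–4.
  Gus vs Ben: Gus wins 5–4.
  Ana vs Fay: Ana wins 6–3.
  Ana vs Chen: Chen wins 5–4.
  Ana vs Ben: Ana wins 5–4.
  Fay vs Chen: Chen wins 6–3.
  Fay vs Ben: Ben wins 6–3.
  Chen vs Ben: Chen wins 5–4.
Copeland scores (wins − losses):
  Gus: 4 − 0 = 4
  Ana: 2 − 2 = 0
  Fay: 0 − 4 = -4
  Chen: 3 − 1 = 2
  Ben: 1 − 3 = -2
Gus has the best Copeland score.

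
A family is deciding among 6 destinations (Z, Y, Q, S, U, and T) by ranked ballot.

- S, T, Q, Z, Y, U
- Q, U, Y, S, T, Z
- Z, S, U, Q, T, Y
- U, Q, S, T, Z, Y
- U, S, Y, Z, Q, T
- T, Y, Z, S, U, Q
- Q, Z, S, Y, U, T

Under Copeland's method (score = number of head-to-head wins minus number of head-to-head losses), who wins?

S

Pairwise results:
  Z vs Y: Z wins 4–3.
  Z vs Q: Q wins 4–3.
  Z vs S: S wins 4–3.
  Z vs U: Z wins 4–3.
  Z vs T: T wins 4–3.
  Y vs Q: Q wins 5–2.
  Y vs S: S wins 5–2.
  Y vs U: U wins 4–3.
  Y vs T: T wins 4–3.
  Q vs S: S wins 4–3.
  Q vs U: U wins 4–3.
  Q vs T: Q wins 5–2.
  S vs U: S wins 4–3.
  S vs T: S wins 6–1.
  U vs T: U wins 5–2.
Copeland scores (wins − losses):
  Z: 2 − 3 = -1
  Y: 0 − 5 = -5
  Q: 3 − 2 = 1
  S: 5 − 0 = 5
  U: 3 − 2 = 1
  T: 2 − 3 = -1
S has the best Copeland score.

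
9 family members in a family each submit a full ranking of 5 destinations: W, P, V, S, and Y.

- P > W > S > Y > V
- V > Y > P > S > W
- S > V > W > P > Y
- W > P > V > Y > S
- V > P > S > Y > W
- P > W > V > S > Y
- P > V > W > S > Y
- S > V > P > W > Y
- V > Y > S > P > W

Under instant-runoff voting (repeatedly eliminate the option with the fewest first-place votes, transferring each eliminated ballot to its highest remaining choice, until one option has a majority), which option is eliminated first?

Y

Round 1: P 3, V 3, S 2, W 1, Y 0. Y has the fewest and is eliminated.
Round 2: P 3, V 3, S 2, W 1. W has the fewest and is eliminated.
Round 3: P 4, V 3, S 2. S has the fewest and is eliminated.
Round 4: V 5, P 4. V has a majority.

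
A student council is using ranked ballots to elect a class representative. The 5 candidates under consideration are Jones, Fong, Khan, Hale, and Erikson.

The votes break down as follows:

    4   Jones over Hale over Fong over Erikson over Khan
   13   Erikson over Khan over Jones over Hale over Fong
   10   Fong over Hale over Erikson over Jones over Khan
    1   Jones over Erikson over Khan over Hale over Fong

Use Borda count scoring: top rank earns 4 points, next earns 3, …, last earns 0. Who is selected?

Borda scores:
  Jones: 4·4 + 13·2 + 10·1 + 4 = 56
  Fong: 4·2 + 13·0 + 10·4 + 0 = 48
  Khan: 4·0 + 13·3 + 10·0 + 2 = 41
  Hale: 4·3 + 13·1 + 10·3 + 1 = 56
  Erikson: 4·1 + 13·4 + 10·2 + 3 = 79
Erikson has the highest total.

Erikson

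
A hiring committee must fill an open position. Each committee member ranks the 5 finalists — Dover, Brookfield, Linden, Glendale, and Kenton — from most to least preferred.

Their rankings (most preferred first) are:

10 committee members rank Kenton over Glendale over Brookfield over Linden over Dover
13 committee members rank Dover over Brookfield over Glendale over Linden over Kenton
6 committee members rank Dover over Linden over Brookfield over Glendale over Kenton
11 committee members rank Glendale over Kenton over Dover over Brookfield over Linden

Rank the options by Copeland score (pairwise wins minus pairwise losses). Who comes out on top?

Pairwise results:
  Dover vs Brookfield: Dover wins 30–10.
  Dover vs Linden: Dover wins 30–10.
  Dover vs Glendale: Glendale wins 21–19.
  Dover vs Kenton: Kenton wins 21–19.
  Brookfield vs Linden: Brookfield wins 34–6.
  Brookfield vs Glendale: Glendale wins 21–19.
  Brookfield vs Kenton: Kenton wins 21–19.
  Linden vs Glendale: Glendale wins 34–6.
  Linden vs Kenton: Kenton wins 21–19.
  Glendale vs Kenton: Glendale wins 30–10.
Copeland scores (wins − losses):
  Dover: 2 − 2 = 0
  Brookfield: 1 − 3 = -2
  Linden: 0 − 4 = -4
  Glendale: 4 − 0 = 4
  Kenton: 3 − 1 = 2
Glendale has the best Copeland score.

Glendale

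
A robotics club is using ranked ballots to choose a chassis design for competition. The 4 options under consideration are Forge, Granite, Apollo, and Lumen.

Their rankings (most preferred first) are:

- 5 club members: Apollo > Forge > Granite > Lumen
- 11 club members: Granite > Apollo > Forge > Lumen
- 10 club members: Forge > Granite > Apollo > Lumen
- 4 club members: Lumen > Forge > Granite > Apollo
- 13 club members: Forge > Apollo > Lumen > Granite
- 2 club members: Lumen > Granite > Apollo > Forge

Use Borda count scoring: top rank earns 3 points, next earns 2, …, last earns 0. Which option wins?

Forge

Borda scores:
  Forge: 5·2 + 11·1 + 10·3 + 4·2 + 13·3 + 2·0 = 98
  Granite: 5·1 + 11·3 + 10·2 + 4·1 + 13·0 + 2·2 = 66
  Apollo: 5·3 + 11·2 + 10·1 + 4·0 + 13·2 + 2·1 = 75
  Lumen: 5·0 + 11·0 + 10·0 + 4·3 + 13·1 + 2·3 = 31
Forge has the highest total.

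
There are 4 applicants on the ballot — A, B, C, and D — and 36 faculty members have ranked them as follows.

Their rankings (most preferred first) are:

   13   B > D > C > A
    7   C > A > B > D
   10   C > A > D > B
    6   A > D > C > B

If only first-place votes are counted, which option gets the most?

First-place vote totals:
  A: 6
  B: 13
  C: 17
  D: 0
C has the most first-place votes.

C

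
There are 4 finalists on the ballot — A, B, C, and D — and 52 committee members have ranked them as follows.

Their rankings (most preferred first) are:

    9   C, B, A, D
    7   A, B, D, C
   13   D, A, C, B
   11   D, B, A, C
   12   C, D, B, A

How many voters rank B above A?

32

Ballots ranking B above A: 9+11+12 = 32.
Ballots ranking A above B: 7+13 = 20.
So 32 of 52 voters prefer B to A.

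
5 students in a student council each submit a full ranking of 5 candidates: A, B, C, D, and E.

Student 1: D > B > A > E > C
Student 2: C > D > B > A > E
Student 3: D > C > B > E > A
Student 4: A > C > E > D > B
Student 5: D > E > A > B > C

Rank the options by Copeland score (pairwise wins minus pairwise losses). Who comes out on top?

D

Pairwise results:
  A vs B: B wins 3–2.
  A vs C: A wins 3–2.
  A vs D: D wins 4–1.
  A vs E: A wins 3–2.
  B vs C: C wins 3–2.
  B vs D: D wins 5–0.
  B vs E: B wins 3–2.
  C vs D: D wins 3–2.
  C vs E: C wins 3–2.
  D vs E: D wins 4–1.
Copeland scores (wins − losses):
  A: 2 − 2 = 0
  B: 2 − 2 = 0
  C: 2 − 2 = 0
  D: 4 − 0 = 4
  E: 0 − 4 = -4
D has the best Copeland score.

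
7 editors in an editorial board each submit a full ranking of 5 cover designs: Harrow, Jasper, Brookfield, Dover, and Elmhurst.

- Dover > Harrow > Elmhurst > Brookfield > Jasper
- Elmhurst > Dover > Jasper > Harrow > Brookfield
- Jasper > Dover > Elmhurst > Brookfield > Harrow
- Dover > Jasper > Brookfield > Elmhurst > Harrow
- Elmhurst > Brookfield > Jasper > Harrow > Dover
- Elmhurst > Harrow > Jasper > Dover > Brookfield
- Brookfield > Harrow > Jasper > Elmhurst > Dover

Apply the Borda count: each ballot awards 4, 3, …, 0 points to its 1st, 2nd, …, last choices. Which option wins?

Elmhurst

Borda scores:
  Harrow: 3 + 1 + 0 + 0 + 1 + 3 + 3 = 11
  Jasper: 0 + 2 + 4 + 3 + 2 + 2 + 2 = 15
  Brookfield: 1 + 0 + 1 + 2 + 3 + 0 + 4 = 11
  Dover: 4 + 3 + 3 + 4 + 0 + 1 + 0 = 15
  Elmhurst: 2 + 4 + 2 + 1 + 4 + 4 + 1 = 18
Elmhurst has the highest total.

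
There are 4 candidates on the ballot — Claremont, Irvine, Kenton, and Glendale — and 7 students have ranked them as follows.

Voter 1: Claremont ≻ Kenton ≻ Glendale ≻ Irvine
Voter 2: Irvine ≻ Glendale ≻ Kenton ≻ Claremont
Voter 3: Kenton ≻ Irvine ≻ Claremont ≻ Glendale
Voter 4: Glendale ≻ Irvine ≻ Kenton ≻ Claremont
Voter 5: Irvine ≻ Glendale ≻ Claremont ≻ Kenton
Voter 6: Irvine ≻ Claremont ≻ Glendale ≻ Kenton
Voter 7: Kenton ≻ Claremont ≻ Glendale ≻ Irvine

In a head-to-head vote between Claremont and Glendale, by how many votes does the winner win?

Ballots ranking Claremont above Glendale: 4.
Ballots ranking Glendale above Claremont: 3.
Claremont wins 4–3, a margin of 1.

1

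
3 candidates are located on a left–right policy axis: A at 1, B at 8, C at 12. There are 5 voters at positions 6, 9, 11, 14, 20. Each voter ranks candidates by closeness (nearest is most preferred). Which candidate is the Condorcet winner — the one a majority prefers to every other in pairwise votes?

C

With single-peaked preferences on a line, the Condorcet winner is the candidate closest to the median voter.
The median voter (position 11) is closest to C at 12.
Check: C vs A — voters closer to C: 4 of 5.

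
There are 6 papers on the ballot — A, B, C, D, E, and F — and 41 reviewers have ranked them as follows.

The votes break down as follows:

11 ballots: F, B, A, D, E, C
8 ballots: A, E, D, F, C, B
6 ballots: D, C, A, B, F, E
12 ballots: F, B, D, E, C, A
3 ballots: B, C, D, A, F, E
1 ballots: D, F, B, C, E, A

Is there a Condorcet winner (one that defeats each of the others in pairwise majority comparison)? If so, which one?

Head-to-head results (41 voters total):
A vs B: B wins 27–14.
A vs C: C wins 22–19.
A vs D: D wins 22–19.
A vs E: A wins 28–13.
A vs F: F wins 24–17.
B vs C: B wins 27–14.
B vs D: B wins 26–15.
B vs E: B wins 33–8.
B vs F: F wins 32–9.
C vs D: D wins 38–3.
C vs E: E wins 31–10.
C vs F: F wins 32–9.
D vs E: D wins 33–8.
D vs F: F wins 23–18.
E vs F: F wins 33–8.
F beats each rival — A (24–17), B (32–9), C (32–9), D (23–18), E (33–8) — so F is the Condorcet winner.

F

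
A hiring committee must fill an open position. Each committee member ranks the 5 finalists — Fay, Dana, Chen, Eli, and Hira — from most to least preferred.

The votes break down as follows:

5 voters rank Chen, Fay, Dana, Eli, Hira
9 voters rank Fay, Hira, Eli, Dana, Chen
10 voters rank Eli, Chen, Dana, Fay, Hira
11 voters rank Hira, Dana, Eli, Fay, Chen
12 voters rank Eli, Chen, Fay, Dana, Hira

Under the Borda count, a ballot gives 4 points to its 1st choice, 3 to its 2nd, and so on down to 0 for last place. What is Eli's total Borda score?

Borda scores:
  Fay: 5·3 + 9·4 + 10·1 + 11·1 + 12·2 = 96
  Dana: 5·2 + 9·1 + 10·2 + 11·3 + 12·1 = 84
  Chen: 5·4 + 9·0 + 10·3 + 11·0 + 12·3 = 86
  Eli: 5·1 + 9·2 + 10·4 + 11·2 + 12·4 = 133
  Hira: 5·0 + 9·3 + 10·0 + 11·4 + 12·0 = 71

133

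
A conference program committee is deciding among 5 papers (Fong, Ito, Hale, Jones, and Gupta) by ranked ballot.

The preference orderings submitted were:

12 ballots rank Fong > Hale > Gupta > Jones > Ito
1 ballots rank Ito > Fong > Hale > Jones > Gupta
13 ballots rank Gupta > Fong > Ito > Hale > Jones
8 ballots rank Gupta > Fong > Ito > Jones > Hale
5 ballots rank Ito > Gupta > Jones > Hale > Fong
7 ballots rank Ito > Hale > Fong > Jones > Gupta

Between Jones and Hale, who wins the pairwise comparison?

Ballots ranking Jones above Hale: 8+5 = 13.
Ballots ranking Hale above Jones: 12+1+13+7 = 33.
Hale wins the head-to-head, 33–13.

Hale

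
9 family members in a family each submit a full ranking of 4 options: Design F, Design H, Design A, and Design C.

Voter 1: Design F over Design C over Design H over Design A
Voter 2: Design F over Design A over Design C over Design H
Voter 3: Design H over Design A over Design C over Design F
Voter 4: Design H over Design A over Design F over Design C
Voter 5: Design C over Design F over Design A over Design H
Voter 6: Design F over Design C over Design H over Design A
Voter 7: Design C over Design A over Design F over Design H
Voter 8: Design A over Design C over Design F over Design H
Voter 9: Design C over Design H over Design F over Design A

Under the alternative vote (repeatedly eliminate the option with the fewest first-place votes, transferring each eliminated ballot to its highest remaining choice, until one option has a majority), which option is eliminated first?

Round 1: Design F 3, Design C 3, Design H 2, Design A 1. Design A has the fewest and is eliminated.
Round 2: Design C 4, Design F 3, Design H 2. Design H has the fewest and is eliminated.
Round 3: Design C 5, Design F 4. Design C has a majority.

Design A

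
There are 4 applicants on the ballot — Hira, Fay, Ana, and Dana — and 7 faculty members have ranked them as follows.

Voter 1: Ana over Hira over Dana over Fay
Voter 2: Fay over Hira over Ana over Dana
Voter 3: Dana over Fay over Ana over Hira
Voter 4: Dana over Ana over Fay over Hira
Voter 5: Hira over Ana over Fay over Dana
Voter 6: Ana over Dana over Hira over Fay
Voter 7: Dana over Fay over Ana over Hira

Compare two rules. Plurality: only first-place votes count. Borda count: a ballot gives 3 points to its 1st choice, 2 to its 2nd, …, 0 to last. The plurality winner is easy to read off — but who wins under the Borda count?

Plurality first-place counts: Hira 1, Fay 1, Ana 2, Dana 3 → Dana.
Borda totals: Hira 8, Fay 9, Ana 13, Dana 12 → Ana.

Ana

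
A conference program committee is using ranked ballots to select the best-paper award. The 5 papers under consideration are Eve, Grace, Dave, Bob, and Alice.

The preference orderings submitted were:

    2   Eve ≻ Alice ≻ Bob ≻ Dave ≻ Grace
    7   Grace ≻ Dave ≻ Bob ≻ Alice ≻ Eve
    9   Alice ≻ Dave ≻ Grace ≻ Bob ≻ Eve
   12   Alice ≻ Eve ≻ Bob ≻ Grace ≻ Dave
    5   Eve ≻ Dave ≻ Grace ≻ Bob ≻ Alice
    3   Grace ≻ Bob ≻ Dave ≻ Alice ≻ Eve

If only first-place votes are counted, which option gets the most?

First-place vote totals:
  Eve: 7
  Grace: 10
  Dave: 0
  Bob: 0
  Alice: 21
Alice has the most first-place votes.

Alice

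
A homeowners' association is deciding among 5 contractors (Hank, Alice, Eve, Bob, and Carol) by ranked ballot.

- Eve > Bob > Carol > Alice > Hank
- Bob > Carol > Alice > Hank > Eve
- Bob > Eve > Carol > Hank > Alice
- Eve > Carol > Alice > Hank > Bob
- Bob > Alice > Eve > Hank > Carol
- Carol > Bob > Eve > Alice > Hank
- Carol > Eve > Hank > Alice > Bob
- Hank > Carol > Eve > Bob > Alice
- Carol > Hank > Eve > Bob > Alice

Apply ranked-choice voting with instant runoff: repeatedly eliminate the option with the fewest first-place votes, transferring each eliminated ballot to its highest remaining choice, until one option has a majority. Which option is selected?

Round 1: Bob 3, Carol 3, Eve 2, Hank 1, Alice 0. Alice has the fewest and is eliminated.
Round 2: Bob 3, Carol 3, Eve 2, Hank 1. Hank has the fewest and is eliminated.
Round 3: Carol 4, Bob 3, Eve 2. Eve has the fewest and is eliminated.
Round 4: Carol 5, Bob 4. Carol has a majority.

Carol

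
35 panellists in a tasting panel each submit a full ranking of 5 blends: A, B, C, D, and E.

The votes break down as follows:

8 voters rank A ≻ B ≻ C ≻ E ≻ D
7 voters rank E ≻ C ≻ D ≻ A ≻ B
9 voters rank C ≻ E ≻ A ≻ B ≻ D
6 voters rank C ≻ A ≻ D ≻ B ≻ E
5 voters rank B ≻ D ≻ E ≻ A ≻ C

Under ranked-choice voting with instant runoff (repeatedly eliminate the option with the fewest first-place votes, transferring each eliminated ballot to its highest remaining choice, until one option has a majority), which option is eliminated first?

Round 1: C 15, A 8, E 7, B 5, D 0. D has the fewest and is eliminated.
Round 2: C 15, A 8, E 7, B 5. B has the fewest and is eliminated.
Round 3: C 15, E 12, A 8. A has the fewest and is eliminated.
Round 4: C 23, E 12. C has a majority.

D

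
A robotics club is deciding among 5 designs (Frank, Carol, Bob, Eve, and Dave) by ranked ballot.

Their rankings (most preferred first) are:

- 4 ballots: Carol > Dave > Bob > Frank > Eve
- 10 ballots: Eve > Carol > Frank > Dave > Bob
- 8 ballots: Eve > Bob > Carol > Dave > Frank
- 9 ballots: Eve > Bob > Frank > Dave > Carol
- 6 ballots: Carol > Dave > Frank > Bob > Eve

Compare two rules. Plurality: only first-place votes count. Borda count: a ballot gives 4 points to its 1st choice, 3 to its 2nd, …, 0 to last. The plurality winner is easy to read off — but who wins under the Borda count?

Plurality first-place counts: Frank 0, Carol 10, Bob 0, Eve 27, Dave 0 → Eve.
Borda totals: Frank 54, Carol 86, Bob 65, Eve 108, Dave 57 → Eve.

Eve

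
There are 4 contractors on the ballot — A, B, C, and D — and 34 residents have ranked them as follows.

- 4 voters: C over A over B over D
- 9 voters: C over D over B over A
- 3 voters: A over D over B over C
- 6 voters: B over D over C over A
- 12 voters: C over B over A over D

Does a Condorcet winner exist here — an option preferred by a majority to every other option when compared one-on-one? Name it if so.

Head-to-head results (34 voters total):
A vs B: B wins 27–7.
A vs C: C wins 31–3.
A vs D: A wins 19–15.
B vs C: C wins 25–9.
B vs D: B wins 22–12.
C vs D: C wins 25–9.
C beats each rival — A (31–3), B (25–9), D (25–9) — so C is the Condorcet winner.

C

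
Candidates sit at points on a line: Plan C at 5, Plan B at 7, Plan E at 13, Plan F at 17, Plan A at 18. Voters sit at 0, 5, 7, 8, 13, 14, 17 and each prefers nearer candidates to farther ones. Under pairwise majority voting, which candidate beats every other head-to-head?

With single-peaked preferences on a line, the Condorcet winner is the candidate closest to the median voter.
The median voter (position 8) is closest to Plan B at 7.
Check: Plan B vs Plan E — voters closer to Plan B: 4 of 7.

Plan B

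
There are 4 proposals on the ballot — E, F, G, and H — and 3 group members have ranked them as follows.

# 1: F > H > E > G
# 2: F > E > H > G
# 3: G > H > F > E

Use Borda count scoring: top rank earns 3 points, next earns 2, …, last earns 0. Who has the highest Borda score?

F

Borda scores:
  E: 1 + 2 + 0 = 3
  F: 3 + 3 + 1 = 7
  G: 0 + 0 + 3 = 3
  H: 2 + 1 + 2 = 5
F has the highest total.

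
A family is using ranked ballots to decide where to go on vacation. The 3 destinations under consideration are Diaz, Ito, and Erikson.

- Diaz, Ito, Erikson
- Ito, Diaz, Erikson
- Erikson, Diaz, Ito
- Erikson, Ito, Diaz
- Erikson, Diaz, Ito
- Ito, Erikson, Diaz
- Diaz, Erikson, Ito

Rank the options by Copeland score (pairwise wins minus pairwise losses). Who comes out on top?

Erikson

Pairwise results:
  Diaz vs Ito: Diaz wins 4–3.
  Diaz vs Erikson: Erikson wins 4–3.
  Ito vs Erikson: Erikson wins 4–3.
Copeland scores (wins − losses):
  Diaz: 1 − 1 = 0
  Ito: 0 − 2 = -2
  Erikson: 2 − 0 = 2
Erikson has the best Copeland score.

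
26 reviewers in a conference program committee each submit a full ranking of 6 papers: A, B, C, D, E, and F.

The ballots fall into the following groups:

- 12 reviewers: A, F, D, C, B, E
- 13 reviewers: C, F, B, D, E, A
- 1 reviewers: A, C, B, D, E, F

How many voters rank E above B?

Ballots ranking E above B: 0.
Ballots ranking B above E: 12+13+1 = 26.
So 0 of 26 voters prefer E to B.

0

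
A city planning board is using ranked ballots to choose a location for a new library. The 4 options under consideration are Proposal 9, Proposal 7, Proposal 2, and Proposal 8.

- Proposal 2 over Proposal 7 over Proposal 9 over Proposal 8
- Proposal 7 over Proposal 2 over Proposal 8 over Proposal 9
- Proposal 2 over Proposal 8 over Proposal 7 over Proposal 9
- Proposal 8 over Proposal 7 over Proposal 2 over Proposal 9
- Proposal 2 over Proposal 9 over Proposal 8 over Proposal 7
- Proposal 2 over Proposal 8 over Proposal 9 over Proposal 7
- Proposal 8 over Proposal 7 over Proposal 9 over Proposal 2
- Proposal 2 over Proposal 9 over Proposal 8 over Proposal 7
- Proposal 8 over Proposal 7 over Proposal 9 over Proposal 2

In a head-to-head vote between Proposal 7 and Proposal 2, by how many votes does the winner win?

Ballots ranking Proposal 7 above Proposal 2: 4.
Ballots ranking Proposal 2 above Proposal 7: 5.
Proposal 2 wins 5–4, a margin of 1.

1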